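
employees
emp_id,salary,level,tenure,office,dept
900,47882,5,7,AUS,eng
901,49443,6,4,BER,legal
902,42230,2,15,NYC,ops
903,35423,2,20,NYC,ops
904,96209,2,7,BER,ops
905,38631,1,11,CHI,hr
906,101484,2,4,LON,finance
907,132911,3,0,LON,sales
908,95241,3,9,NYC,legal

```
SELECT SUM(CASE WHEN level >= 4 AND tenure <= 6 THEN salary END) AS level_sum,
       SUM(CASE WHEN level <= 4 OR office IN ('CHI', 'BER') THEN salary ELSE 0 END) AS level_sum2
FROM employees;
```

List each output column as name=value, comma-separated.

level_sum=49443, level_sum2=591572

[level_sum: level >= 4 AND tenure <= 6]
emp_id=900: ✗
emp_id=901: ✓ → 49443
emp_id=902: ✗
emp_id=903: ✗
emp_id=904: ✗
emp_id=905: ✗
emp_id=906: ✗
emp_id=907: ✗
emp_id=908: ✗
level_sum = 49443
—
[level_sum2: level <= 4 OR office IN ('CHI', 'BER')]
emp_id=900: ✗
emp_id=901: ✓ → 49443
emp_id=902: ✓ → 42230
emp_id=903: ✓ → 35423
emp_id=904: ✓ → 96209
emp_id=905: ✓ → 38631
emp_id=906: ✓ → 101484
emp_id=907: ✓ → 132911
emp_id=908: ✓ → 95241
level_sum2 = 49443 + 42230 + 35423 + 96209 + 38631 + 101484 + 132911 + 95241 = 591572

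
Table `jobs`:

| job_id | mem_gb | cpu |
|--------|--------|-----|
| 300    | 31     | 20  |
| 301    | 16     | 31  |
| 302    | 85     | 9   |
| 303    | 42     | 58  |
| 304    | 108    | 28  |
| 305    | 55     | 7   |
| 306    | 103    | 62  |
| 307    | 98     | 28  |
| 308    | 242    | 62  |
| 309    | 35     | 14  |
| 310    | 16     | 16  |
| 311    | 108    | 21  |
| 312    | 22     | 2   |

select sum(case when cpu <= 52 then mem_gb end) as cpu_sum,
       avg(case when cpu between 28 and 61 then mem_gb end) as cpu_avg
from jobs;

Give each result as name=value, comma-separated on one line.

cpu_sum=574, cpu_avg=66

[cpu_sum: cpu <= 52]
job_id=300: ✓ → 31
job_id=301: ✓ → 16
job_id=302: ✓ → 85
job_id=303: ✗
job_id=304: ✓ → 108
job_id=305: ✓ → 55
job_id=306: ✗
job_id=307: ✓ → 98
job_id=308: ✗
job_id=309: ✓ → 35
job_id=310: ✓ → 16
job_id=311: ✓ → 108
job_id=312: ✓ → 22
cpu_sum = 31 + 16 + 85 + 108 + 55 + 98 + 35 + 16 + 108 + 22 = 574
—
[cpu_avg: cpu between 28 and 61]
job_id=300: ✗
job_id=301: ✓ → 16
job_id=302: ✗
job_id=303: ✓ → 42
job_id=304: ✓ → 108
job_id=305: ✗
job_id=306: ✗
job_id=307: ✓ → 98
job_id=308: ✗
job_id=309: ✗
job_id=310: ✗
job_id=311: ✗
job_id=312: ✗
cpu_avg = (16 + 42 + 108 + 98) / 4 = 66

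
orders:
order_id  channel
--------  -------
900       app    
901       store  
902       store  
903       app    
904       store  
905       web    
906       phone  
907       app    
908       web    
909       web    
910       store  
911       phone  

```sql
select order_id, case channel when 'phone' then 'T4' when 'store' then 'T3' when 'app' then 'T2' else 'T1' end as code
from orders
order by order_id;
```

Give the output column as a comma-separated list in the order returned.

T2, T3, T3, T2, T3, T1, T4, T2, T1, T1, T3, T4

order_id=900: channel='app' → T2
order_id=901: channel='store' → T3
order_id=902: channel='store' → T3
order_id=903: channel='app' → T2
order_id=904: channel='store' → T3
order_id=905: ELSE → T1
order_id=906: channel='phone' → T4
order_id=907: channel='app' → T2
order_id=908: ELSE → T1
order_id=909: ELSE → T1
order_id=910: channel='store' → T3
order_id=911: channel='phone' → T4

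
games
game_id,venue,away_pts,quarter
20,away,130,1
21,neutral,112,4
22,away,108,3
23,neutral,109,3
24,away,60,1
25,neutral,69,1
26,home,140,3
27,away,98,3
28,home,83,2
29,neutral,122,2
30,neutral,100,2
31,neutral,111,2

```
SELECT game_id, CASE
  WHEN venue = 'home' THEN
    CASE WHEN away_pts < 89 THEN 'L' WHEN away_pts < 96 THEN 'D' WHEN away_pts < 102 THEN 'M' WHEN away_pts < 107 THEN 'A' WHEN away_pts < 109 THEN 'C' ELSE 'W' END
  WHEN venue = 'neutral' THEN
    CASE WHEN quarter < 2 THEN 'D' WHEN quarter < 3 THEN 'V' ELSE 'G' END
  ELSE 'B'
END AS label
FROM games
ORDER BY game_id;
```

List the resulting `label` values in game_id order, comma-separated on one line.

game_id=20: venue='away' → outer ELSE → B
game_id=21: venue='neutral' → inner[ELSE] → G
game_id=22: venue='away' → outer ELSE → B
game_id=23: venue='neutral' → inner[ELSE] → G
game_id=24: venue='away' → outer ELSE → B
game_id=25: venue='neutral' → inner[quarter < 2] → D
game_id=26: venue='home' → inner[ELSE] → W
game_id=27: venue='away' → outer ELSE → B
game_id=28: venue='home' → inner[away_pts < 89] → L
game_id=29: venue='neutral' → inner[quarter < 3] → V
game_id=30: venue='neutral' → inner[quarter < 3] → V
game_id=31: venue='neutral' → inner[quarter < 3] → V

B, G, B, G, B, D, W, B, L, V, V, V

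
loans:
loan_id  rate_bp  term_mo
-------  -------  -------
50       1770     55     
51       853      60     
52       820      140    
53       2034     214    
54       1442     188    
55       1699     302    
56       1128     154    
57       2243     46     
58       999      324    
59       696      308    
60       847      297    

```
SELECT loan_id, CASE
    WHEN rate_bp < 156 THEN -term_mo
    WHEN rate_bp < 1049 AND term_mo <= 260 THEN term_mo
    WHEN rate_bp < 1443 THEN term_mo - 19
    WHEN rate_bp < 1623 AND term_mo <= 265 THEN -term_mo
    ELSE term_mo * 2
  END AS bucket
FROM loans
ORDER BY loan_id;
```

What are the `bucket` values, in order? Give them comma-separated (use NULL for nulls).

110, 60, 140, 428, 169, 604, 135, 92, 305, 289, 278

loan_id=50: ELSE → 110
loan_id=51: rate_bp < 1049 AND term_mo <= 260 → 60
loan_id=52: rate_bp < 1049 AND term_mo <= 260 → 140
loan_id=53: ELSE → 428
loan_id=54: rate_bp < 1443 → 169
loan_id=55: ELSE → 604
loan_id=56: rate_bp < 1443 → 135
loan_id=57: ELSE → 92
loan_id=58: rate_bp < 1443 → 305
loan_id=59: rate_bp < 1443 → 289
loan_id=60: rate_bp < 1443 → 278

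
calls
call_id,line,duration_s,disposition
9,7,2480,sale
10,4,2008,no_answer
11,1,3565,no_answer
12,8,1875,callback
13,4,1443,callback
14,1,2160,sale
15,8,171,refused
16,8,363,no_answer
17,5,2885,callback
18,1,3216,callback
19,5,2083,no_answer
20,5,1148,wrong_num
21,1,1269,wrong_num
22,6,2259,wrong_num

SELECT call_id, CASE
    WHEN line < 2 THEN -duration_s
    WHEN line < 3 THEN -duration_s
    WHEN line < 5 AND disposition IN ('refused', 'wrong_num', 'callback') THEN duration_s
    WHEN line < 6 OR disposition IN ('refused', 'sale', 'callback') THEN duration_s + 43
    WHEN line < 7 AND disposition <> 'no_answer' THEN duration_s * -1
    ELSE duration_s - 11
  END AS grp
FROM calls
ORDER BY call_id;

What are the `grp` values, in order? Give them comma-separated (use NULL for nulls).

call_id=9: line < 6 OR disposition IN ('refused', 'sale', 'callback') → 2523
call_id=10: line < 6 OR disposition IN ('refused', 'sale', 'callback') → 2051
call_id=11: line < 2 → -3565
call_id=12: line < 6 OR disposition IN ('refused', 'sale', 'callback') → 1918
call_id=13: line < 5 AND disposition IN ('refused', 'wrong_num', 'callback') → 1443
call_id=14: line < 2 → -2160
call_id=15: line < 6 OR disposition IN ('refused', 'sale', 'callback') → 214
call_id=16: ELSE → 352
call_id=17: line < 6 OR disposition IN ('refused', 'sale', 'callback') → 2928
call_id=18: line < 2 → -3216
call_id=19: line < 6 OR disposition IN ('refused', 'sale', 'callback') → 2126
call_id=20: line < 6 OR disposition IN ('refused', 'sale', 'callback') → 1191
call_id=21: line < 2 → -1269
call_id=22: line < 7 AND disposition <> 'no_answer' → -2259

2523, 2051, -3565, 1918, 1443, -2160, 214, 352, 2928, -3216, 2126, 1191, -1269, -2259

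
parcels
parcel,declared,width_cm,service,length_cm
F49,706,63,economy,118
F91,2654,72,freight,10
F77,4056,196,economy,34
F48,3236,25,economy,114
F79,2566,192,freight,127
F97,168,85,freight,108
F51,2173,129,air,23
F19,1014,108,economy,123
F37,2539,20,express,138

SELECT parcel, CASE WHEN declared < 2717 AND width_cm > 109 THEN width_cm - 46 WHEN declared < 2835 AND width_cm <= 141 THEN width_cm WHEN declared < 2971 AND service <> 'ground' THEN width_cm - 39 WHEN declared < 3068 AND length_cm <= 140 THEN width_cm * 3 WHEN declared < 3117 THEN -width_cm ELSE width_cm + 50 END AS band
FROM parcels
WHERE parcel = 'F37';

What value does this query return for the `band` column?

20

parcel = F37: declared=2539, width_cm=20, service=express, length_cm=138.
declared < 2717 AND width_cm > 109 → false
declared < 2835 AND width_cm <= 141 → true → 20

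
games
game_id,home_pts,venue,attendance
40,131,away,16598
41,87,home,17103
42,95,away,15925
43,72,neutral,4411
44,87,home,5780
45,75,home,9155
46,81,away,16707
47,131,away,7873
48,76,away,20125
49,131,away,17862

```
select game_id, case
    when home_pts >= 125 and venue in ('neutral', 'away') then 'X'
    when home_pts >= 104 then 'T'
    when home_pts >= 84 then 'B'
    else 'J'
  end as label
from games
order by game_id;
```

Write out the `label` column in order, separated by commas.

X, B, B, J, B, J, J, X, J, X

game_id=40: home_pts >= 125 and venue in ('neutral', 'away') → X
game_id=41: home_pts >= 84 → B
game_id=42: home_pts >= 84 → B
game_id=43: ELSE → J
game_id=44: home_pts >= 84 → B
game_id=45: ELSE → J
game_id=46: ELSE → J
game_id=47: home_pts >= 125 and venue in ('neutral', 'away') → X
game_id=48: ELSE → J
game_id=49: home_pts >= 125 and venue in ('neutral', 'away') → X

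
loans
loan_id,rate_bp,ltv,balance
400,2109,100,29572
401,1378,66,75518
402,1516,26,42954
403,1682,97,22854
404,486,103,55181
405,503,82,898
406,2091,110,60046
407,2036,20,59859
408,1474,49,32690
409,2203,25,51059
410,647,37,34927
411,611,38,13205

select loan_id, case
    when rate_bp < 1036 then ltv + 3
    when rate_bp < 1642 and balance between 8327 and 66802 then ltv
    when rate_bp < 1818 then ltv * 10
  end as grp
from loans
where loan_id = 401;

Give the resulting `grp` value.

660

loan_id = 401: rate_bp=1378, ltv=66, balance=75518.
rate_bp < 1036 → false
rate_bp < 1642 and balance between 8327 and 66802 → false
rate_bp < 1818 → true → 660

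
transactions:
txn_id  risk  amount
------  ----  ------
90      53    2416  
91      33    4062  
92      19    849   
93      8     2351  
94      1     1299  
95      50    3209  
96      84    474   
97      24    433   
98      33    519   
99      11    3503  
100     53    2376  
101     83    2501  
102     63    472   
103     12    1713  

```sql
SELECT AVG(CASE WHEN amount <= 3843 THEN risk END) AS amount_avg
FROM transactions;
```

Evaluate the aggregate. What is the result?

38

txn_id=90: ✓ → 53
txn_id=91: ✗
txn_id=92: ✓ → 19
txn_id=93: ✓ → 8
txn_id=94: ✓ → 1
txn_id=95: ✓ → 50
txn_id=96: ✓ → 84
txn_id=97: ✓ → 24
txn_id=98: ✓ → 33
txn_id=99: ✓ → 11
txn_id=100: ✓ → 53
txn_id=101: ✓ → 83
txn_id=102: ✓ → 63
txn_id=103: ✓ → 12
amount_avg = (53 + 19 + 8 + 1 + 50 + 84 + 24 + 33 + 11 + 53 + 83 + 63 + 12) / 13 = 38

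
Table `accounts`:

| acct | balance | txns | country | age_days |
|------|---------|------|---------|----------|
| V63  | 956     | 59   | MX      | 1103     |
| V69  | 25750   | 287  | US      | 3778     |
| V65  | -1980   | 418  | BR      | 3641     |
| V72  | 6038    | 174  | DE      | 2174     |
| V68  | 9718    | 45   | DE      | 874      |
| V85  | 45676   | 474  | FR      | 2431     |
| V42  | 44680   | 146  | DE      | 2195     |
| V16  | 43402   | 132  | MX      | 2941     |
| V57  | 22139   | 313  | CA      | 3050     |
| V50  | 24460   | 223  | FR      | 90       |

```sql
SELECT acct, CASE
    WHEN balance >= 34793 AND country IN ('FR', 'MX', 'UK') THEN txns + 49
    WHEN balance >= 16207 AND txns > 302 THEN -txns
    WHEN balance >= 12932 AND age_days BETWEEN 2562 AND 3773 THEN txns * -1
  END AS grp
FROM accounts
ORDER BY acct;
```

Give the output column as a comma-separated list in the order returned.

181, NULL, NULL, -313, NULL, NULL, NULL, NULL, NULL, 523

acct=V16: balance >= 34793 AND country IN ('FR', 'MX', 'UK') → 181
acct=V42: (no match → NULL) → NULL
acct=V50: (no match → NULL) → NULL
acct=V57: balance >= 16207 AND txns > 302 → -313
acct=V63: (no match → NULL) → NULL
acct=V65: (no match → NULL) → NULL
acct=V68: (no match → NULL) → NULL
acct=V69: (no match → NULL) → NULL
acct=V72: (no match → NULL) → NULL
acct=V85: balance >= 34793 AND country IN ('FR', 'MX', 'UK') → 523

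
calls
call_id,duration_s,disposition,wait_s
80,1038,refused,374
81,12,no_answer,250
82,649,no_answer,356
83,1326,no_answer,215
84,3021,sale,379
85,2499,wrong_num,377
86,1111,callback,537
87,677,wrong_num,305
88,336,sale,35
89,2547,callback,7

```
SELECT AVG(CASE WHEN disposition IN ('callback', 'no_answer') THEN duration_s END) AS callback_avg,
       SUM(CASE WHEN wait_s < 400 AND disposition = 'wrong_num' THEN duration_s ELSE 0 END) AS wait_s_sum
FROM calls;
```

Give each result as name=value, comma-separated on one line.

[callback_avg: disposition IN ('callback', 'no_answer')]
call_id=80: ✗
call_id=81: ✓ → 12
call_id=82: ✓ → 649
call_id=83: ✓ → 1326
call_id=84: ✗
call_id=85: ✗
call_id=86: ✓ → 1111
call_id=87: ✗
call_id=88: ✗
call_id=89: ✓ → 2547
callback_avg = (12 + 649 + 1326 + 1111 + 2547) / 5 = 1129
—
[wait_s_sum: wait_s < 400 AND disposition = 'wrong_num']
call_id=80: ✗
call_id=81: ✗
call_id=82: ✗
call_id=83: ✗
call_id=84: ✗
call_id=85: ✓ → 2499
call_id=86: ✗
call_id=87: ✓ → 677
call_id=88: ✗
call_id=89: ✗
wait_s_sum = 2499 + 677 = 3176

callback_avg=1129, wait_s_sum=3176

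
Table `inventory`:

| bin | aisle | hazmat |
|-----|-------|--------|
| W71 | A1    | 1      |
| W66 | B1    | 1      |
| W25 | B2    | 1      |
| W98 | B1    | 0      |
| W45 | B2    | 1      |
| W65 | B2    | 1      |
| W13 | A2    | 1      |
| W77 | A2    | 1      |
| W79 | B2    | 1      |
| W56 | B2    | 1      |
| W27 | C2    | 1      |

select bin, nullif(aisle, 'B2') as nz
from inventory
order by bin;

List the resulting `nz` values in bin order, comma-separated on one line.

bin=W13: aisle=A2 vs B2: differ → A2
bin=W25: aisle=B2 vs B2: equal → NULL
bin=W27: aisle=C2 vs B2: differ → C2
bin=W45: aisle=B2 vs B2: equal → NULL
bin=W56: aisle=B2 vs B2: equal → NULL
bin=W65: aisle=B2 vs B2: equal → NULL
bin=W66: aisle=B1 vs B2: differ → B1
bin=W71: aisle=A1 vs B2: differ → A1
bin=W77: aisle=A2 vs B2: differ → A2
bin=W79: aisle=B2 vs B2: equal → NULL
bin=W98: aisle=B1 vs B2: differ → B1

A2, NULL, C2, NULL, NULL, NULL, B1, A1, A2, NULL, B1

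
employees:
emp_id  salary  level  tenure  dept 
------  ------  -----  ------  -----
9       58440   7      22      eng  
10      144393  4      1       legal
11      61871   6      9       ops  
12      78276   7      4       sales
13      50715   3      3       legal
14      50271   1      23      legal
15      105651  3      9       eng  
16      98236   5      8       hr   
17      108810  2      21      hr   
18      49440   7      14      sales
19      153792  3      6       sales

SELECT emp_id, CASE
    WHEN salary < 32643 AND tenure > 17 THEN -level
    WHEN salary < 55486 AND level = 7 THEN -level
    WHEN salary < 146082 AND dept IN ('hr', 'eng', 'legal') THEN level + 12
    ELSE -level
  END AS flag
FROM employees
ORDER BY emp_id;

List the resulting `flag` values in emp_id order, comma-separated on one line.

emp_id=9: salary < 146082 AND dept IN ('hr', 'eng', 'legal') → 19
emp_id=10: salary < 146082 AND dept IN ('hr', 'eng', 'legal') → 16
emp_id=11: ELSE → -6
emp_id=12: ELSE → -7
emp_id=13: salary < 146082 AND dept IN ('hr', 'eng', 'legal') → 15
emp_id=14: salary < 146082 AND dept IN ('hr', 'eng', 'legal') → 13
emp_id=15: salary < 146082 AND dept IN ('hr', 'eng', 'legal') → 15
emp_id=16: salary < 146082 AND dept IN ('hr', 'eng', 'legal') → 17
emp_id=17: salary < 146082 AND dept IN ('hr', 'eng', 'legal') → 14
emp_id=18: salary < 55486 AND level = 7 → -7
emp_id=19: ELSE → -3

19, 16, -6, -7, 15, 13, 15, 17, 14, -7, -3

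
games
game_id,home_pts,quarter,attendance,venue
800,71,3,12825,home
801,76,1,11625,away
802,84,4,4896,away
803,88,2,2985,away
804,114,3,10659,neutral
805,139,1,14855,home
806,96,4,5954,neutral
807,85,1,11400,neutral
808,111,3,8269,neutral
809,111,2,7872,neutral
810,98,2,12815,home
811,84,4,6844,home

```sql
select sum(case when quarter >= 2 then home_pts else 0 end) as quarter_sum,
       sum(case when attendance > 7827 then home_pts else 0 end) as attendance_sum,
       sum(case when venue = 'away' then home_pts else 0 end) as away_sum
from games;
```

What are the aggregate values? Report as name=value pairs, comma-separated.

[quarter_sum: quarter >= 2]
game_id=800: ✓ → 71
game_id=801: ✗
game_id=802: ✓ → 84
game_id=803: ✓ → 88
game_id=804: ✓ → 114
game_id=805: ✗
game_id=806: ✓ → 96
game_id=807: ✗
game_id=808: ✓ → 111
game_id=809: ✓ → 111
game_id=810: ✓ → 98
game_id=811: ✓ → 84
quarter_sum = 71 + 84 + 88 + 114 + 96 + 111 + 111 + 98 + 84 = 857
—
[attendance_sum: attendance > 7827]
game_id=800: ✓ → 71
game_id=801: ✓ → 76
game_id=802: ✗
game_id=803: ✗
game_id=804: ✓ → 114
game_id=805: ✓ → 139
game_id=806: ✗
game_id=807: ✓ → 85
game_id=808: ✓ → 111
game_id=809: ✓ → 111
game_id=810: ✓ → 98
game_id=811: ✗
attendance_sum = 71 + 76 + 114 + 139 + 85 + 111 + 111 + 98 = 805
—
[away_sum: venue = 'away']
game_id=800: ✗
game_id=801: ✓ → 76
game_id=802: ✓ → 84
game_id=803: ✓ → 88
game_id=804: ✗
game_id=805: ✗
game_id=806: ✗
game_id=807: ✗
game_id=808: ✗
game_id=809: ✗
game_id=810: ✗
game_id=811: ✗
away_sum = 76 + 84 + 88 = 248

quarter_sum=857, attendance_sum=805, away_sum=248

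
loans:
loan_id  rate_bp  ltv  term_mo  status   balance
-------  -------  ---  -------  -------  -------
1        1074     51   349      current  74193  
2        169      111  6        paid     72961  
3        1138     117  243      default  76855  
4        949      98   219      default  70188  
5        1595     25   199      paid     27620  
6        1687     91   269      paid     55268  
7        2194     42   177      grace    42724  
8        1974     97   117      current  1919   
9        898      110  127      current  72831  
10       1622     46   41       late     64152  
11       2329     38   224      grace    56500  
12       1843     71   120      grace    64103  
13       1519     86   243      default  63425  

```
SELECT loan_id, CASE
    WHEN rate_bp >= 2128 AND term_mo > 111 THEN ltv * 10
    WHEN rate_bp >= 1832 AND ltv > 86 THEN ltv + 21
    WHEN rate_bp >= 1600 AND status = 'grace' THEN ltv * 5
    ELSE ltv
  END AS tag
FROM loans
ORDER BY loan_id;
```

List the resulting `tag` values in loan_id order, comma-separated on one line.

51, 111, 117, 98, 25, 91, 420, 118, 110, 46, 380, 355, 86

loan_id=1: ELSE → 51
loan_id=2: ELSE → 111
loan_id=3: ELSE → 117
loan_id=4: ELSE → 98
loan_id=5: ELSE → 25
loan_id=6: ELSE → 91
loan_id=7: rate_bp >= 2128 AND term_mo > 111 → 420
loan_id=8: rate_bp >= 1832 AND ltv > 86 → 118
loan_id=9: ELSE → 110
loan_id=10: ELSE → 46
loan_id=11: rate_bp >= 2128 AND term_mo > 111 → 380
loan_id=12: rate_bp >= 1600 AND status = 'grace' → 355
loan_id=13: ELSE → 86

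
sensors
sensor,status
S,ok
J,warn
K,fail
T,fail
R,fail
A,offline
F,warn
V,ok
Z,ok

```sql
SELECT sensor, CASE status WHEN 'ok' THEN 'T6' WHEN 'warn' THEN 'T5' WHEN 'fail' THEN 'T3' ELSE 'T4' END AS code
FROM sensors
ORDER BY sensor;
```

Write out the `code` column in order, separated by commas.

T4, T5, T5, T3, T3, T6, T3, T6, T6

sensor=A: ELSE → T4
sensor=F: status='warn' → T5
sensor=J: status='warn' → T5
sensor=K: status='fail' → T3
sensor=R: status='fail' → T3
sensor=S: status='ok' → T6
sensor=T: status='fail' → T3
sensor=V: status='ok' → T6
sensor=Z: status='ok' → T6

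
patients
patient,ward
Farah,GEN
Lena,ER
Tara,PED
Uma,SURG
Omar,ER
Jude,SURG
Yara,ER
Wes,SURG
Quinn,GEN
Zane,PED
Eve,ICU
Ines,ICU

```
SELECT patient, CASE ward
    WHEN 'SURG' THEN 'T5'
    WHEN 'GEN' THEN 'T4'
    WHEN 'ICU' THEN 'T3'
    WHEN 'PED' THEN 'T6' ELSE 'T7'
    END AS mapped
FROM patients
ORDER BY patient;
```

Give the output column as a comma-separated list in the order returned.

patient=Eve: ward='ICU' → T3
patient=Farah: ward='GEN' → T4
patient=Ines: ward='ICU' → T3
patient=Jude: ward='SURG' → T5
patient=Lena: ELSE → T7
patient=Omar: ELSE → T7
patient=Quinn: ward='GEN' → T4
patient=Tara: ward='PED' → T6
patient=Uma: ward='SURG' → T5
patient=Wes: ward='SURG' → T5
patient=Yara: ELSE → T7
patient=Zane: ward='PED' → T6

T3, T4, T3, T5, T7, T7, T4, T6, T5, T5, T7, T6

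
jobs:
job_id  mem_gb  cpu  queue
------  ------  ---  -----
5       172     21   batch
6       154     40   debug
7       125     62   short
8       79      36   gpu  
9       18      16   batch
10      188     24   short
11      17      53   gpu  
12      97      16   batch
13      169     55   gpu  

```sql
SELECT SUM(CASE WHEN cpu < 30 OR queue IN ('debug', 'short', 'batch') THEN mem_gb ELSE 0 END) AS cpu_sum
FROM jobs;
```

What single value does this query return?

job_id=5: ✓ → 172
job_id=6: ✓ → 154
job_id=7: ✓ → 125
job_id=8: ✗
job_id=9: ✓ → 18
job_id=10: ✓ → 188
job_id=11: ✗
job_id=12: ✓ → 97
job_id=13: ✗
cpu_sum = 172 + 154 + 125 + 18 + 188 + 97 = 754

754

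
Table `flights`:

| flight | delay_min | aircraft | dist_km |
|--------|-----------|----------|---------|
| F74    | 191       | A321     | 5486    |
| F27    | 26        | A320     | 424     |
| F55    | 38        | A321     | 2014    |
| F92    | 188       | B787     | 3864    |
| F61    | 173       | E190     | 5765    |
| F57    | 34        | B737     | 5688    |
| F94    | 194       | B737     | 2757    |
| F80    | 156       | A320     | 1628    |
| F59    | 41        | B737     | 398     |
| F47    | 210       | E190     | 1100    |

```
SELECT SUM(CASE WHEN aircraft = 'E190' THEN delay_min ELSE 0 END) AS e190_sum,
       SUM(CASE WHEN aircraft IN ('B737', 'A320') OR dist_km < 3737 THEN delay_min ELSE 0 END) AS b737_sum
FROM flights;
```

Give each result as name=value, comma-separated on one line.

e190_sum=383, b737_sum=699

[e190_sum: aircraft = 'E190']
flight=F74: ✗
flight=F27: ✗
flight=F55: ✗
flight=F92: ✗
flight=F61: ✓ → 173
flight=F57: ✗
flight=F94: ✗
flight=F80: ✗
flight=F59: ✗
flight=F47: ✓ → 210
e190_sum = 173 + 210 = 383
—
[b737_sum: aircraft IN ('B737', 'A320') OR dist_km < 3737]
flight=F74: ✗
flight=F27: ✓ → 26
flight=F55: ✓ → 38
flight=F92: ✗
flight=F61: ✗
flight=F57: ✓ → 34
flight=F94: ✓ → 194
flight=F80: ✓ → 156
flight=F59: ✓ → 41
flight=F47: ✓ → 210
b737_sum = 26 + 38 + 34 + 194 + 156 + 41 + 210 = 699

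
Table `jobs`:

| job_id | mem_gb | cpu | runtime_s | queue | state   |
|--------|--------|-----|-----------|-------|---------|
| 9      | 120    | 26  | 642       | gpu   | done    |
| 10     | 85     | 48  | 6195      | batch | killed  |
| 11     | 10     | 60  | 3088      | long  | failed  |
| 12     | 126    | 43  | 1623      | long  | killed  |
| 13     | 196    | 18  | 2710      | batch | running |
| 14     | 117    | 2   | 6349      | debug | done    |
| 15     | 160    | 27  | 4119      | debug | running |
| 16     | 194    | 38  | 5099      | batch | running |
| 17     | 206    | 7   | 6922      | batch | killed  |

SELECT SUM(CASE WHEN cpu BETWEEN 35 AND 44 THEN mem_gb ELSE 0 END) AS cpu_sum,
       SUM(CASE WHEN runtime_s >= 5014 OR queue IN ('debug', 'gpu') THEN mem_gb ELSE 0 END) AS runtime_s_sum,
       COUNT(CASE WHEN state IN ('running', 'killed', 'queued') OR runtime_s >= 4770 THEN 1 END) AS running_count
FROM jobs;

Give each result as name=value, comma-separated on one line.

cpu_sum=320, runtime_s_sum=882, running_count=7

[cpu_sum: cpu BETWEEN 35 AND 44]
job_id=9: ✗
job_id=10: ✗
job_id=11: ✗
job_id=12: ✓ → 126
job_id=13: ✗
job_id=14: ✗
job_id=15: ✗
job_id=16: ✓ → 194
job_id=17: ✗
cpu_sum = 126 + 194 = 320
—
[runtime_s_sum: runtime_s >= 5014 OR queue IN ('debug', 'gpu')]
job_id=9: ✓ → 120
job_id=10: ✓ → 85
job_id=11: ✗
job_id=12: ✗
job_id=13: ✗
job_id=14: ✓ → 117
job_id=15: ✓ → 160
job_id=16: ✓ → 194
job_id=17: ✓ → 206
runtime_s_sum = 120 + 85 + 117 + 160 + 194 + 206 = 882
—
[running_count: state IN ('running', 'killed', 'queued') OR runtime_s >= 4770]
job_id=9: ✗
job_id=10: ✓ → 1
job_id=11: ✗
job_id=12: ✓ → 1
job_id=13: ✓ → 1
job_id=14: ✓ → 1
job_id=15: ✓ → 1
job_id=16: ✓ → 1
job_id=17: ✓ → 1
running_count = COUNT(1, 1, 1, 1, 1, 1, 1) = 7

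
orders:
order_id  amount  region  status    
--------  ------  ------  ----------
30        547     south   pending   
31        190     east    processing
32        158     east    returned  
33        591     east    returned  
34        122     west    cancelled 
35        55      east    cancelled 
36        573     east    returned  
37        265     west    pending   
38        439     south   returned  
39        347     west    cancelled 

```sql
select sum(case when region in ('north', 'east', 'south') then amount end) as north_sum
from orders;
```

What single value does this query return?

order_id=30: ✓ → 547
order_id=31: ✓ → 190
order_id=32: ✓ → 158
order_id=33: ✓ → 591
order_id=34: ✗
order_id=35: ✓ → 55
order_id=36: ✓ → 573
order_id=37: ✗
order_id=38: ✓ → 439
order_id=39: ✗
north_sum = 547 + 190 + 158 + 591 + 55 + 573 + 439 = 2553

2553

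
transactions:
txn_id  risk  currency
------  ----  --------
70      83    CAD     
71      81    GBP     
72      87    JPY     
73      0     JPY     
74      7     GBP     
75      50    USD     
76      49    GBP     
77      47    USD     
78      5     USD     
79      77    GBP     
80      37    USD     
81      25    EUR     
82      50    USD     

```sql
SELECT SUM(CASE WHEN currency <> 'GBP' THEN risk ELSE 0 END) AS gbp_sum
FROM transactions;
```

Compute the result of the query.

384

txn_id=70: ✓ → 83
txn_id=71: ✗
txn_id=72: ✓ → 87
txn_id=73: ✓ → 0
txn_id=74: ✗
txn_id=75: ✓ → 50
txn_id=76: ✗
txn_id=77: ✓ → 47
txn_id=78: ✓ → 5
txn_id=79: ✗
txn_id=80: ✓ → 37
txn_id=81: ✓ → 25
txn_id=82: ✓ → 50
gbp_sum = 83 + 87 + 50 + 47 + 5 + 37 + 25 + 50 = 384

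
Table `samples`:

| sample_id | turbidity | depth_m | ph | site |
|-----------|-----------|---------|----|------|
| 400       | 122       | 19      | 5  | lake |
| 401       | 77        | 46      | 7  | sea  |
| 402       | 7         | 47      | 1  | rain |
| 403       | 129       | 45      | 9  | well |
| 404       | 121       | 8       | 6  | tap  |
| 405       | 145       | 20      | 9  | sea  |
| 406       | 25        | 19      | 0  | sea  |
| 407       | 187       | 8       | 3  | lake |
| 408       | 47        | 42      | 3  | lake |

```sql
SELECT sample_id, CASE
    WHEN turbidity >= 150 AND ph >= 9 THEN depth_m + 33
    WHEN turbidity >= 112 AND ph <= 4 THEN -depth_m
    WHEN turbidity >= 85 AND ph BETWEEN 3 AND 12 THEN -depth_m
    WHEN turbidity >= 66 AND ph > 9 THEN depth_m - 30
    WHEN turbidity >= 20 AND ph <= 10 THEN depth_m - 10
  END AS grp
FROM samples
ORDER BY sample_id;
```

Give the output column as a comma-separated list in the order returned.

-19, 36, NULL, -45, -8, -20, 9, -8, 32

sample_id=400: turbidity >= 85 AND ph BETWEEN 3 AND 12 → -19
sample_id=401: turbidity >= 20 AND ph <= 10 → 36
sample_id=402: (no match → NULL) → NULL
sample_id=403: turbidity >= 85 AND ph BETWEEN 3 AND 12 → -45
sample_id=404: turbidity >= 85 AND ph BETWEEN 3 AND 12 → -8
sample_id=405: turbidity >= 85 AND ph BETWEEN 3 AND 12 → -20
sample_id=406: turbidity >= 20 AND ph <= 10 → 9
sample_id=407: turbidity >= 112 AND ph <= 4 → -8
sample_id=408: turbidity >= 20 AND ph <= 10 → 32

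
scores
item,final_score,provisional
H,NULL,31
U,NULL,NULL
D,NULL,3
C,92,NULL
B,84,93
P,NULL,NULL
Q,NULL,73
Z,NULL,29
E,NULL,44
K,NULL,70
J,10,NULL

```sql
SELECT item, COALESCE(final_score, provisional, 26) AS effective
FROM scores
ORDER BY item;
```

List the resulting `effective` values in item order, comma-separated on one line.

item=B: final_score=84 → 84
item=C: final_score=92 → 92
item=D: final_score=NULL, provisional=3 → 3
item=E: final_score=NULL, provisional=44 → 44
item=H: final_score=NULL, provisional=31 → 31
item=J: final_score=10 → 10
item=K: final_score=NULL, provisional=70 → 70
item=P: final_score=NULL, provisional=NULL, → literal 26 → 26
item=Q: final_score=NULL, provisional=73 → 73
item=U: final_score=NULL, provisional=NULL, → literal 26 → 26
item=Z: final_score=NULL, provisional=29 → 29

84, 92, 3, 44, 31, 10, 70, 26, 73, 26, 29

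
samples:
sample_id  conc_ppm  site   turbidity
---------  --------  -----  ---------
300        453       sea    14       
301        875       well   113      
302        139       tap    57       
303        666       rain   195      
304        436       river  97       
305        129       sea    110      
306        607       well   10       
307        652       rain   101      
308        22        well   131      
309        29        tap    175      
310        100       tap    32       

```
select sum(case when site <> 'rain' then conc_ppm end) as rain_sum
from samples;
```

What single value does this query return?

2790

sample_id=300: ✓ → 453
sample_id=301: ✓ → 875
sample_id=302: ✓ → 139
sample_id=303: ✗
sample_id=304: ✓ → 436
sample_id=305: ✓ → 129
sample_id=306: ✓ → 607
sample_id=307: ✗
sample_id=308: ✓ → 22
sample_id=309: ✓ → 29
sample_id=310: ✓ → 100
rain_sum = 453 + 875 + 139 + 436 + 129 + 607 + 22 + 29 + 100 = 2790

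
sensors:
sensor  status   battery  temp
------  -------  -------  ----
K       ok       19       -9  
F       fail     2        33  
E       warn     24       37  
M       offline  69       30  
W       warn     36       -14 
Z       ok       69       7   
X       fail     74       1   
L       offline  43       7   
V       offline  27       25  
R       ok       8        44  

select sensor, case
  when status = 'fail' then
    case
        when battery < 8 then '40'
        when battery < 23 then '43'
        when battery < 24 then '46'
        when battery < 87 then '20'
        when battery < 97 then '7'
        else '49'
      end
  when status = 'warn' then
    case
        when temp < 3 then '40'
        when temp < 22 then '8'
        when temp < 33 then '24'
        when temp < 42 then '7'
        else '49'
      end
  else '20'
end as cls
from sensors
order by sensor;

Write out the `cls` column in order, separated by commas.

sensor=E: status='warn' → inner[temp < 42] → 7
sensor=F: status='fail' → inner[battery < 8] → 40
sensor=K: status='ok' → outer ELSE → 20
sensor=L: status='offline' → outer ELSE → 20
sensor=M: status='offline' → outer ELSE → 20
sensor=R: status='ok' → outer ELSE → 20
sensor=V: status='offline' → outer ELSE → 20
sensor=W: status='warn' → inner[temp < 3] → 40
sensor=X: status='fail' → inner[battery < 87] → 20
sensor=Z: status='ok' → outer ELSE → 20

7, 40, 20, 20, 20, 20, 20, 40, 20, 20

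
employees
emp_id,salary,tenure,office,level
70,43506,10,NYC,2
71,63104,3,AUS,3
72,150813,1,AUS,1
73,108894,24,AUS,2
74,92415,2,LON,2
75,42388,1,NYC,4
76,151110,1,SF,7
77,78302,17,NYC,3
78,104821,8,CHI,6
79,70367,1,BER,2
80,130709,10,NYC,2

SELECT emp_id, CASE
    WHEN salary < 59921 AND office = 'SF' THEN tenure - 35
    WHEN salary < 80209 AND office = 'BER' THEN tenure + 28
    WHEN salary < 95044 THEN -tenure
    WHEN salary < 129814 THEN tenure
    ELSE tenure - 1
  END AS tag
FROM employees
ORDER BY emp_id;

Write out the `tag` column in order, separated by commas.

-10, -3, 0, 24, -2, -1, 0, -17, 8, 29, 9

emp_id=70: salary < 95044 → -10
emp_id=71: salary < 95044 → -3
emp_id=72: ELSE → 0
emp_id=73: salary < 129814 → 24
emp_id=74: salary < 95044 → -2
emp_id=75: salary < 95044 → -1
emp_id=76: ELSE → 0
emp_id=77: salary < 95044 → -17
emp_id=78: salary < 129814 → 8
emp_id=79: salary < 80209 AND office = 'BER' → 29
emp_id=80: ELSE → 9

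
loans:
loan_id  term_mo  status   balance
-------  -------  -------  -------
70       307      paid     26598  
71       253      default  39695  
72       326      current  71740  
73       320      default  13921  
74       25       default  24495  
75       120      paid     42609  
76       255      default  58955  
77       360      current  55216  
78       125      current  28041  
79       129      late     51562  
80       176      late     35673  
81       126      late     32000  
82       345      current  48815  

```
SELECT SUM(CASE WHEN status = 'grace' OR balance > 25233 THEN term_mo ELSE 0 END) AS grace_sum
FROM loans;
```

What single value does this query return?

2522

loan_id=70: ✓ → 307
loan_id=71: ✓ → 253
loan_id=72: ✓ → 326
loan_id=73: ✗
loan_id=74: ✗
loan_id=75: ✓ → 120
loan_id=76: ✓ → 255
loan_id=77: ✓ → 360
loan_id=78: ✓ → 125
loan_id=79: ✓ → 129
loan_id=80: ✓ → 176
loan_id=81: ✓ → 126
loan_id=82: ✓ → 345
grace_sum = 307 + 253 + 326 + 120 + 255 + 360 + 125 + 129 + 176 + 126 + 345 = 2522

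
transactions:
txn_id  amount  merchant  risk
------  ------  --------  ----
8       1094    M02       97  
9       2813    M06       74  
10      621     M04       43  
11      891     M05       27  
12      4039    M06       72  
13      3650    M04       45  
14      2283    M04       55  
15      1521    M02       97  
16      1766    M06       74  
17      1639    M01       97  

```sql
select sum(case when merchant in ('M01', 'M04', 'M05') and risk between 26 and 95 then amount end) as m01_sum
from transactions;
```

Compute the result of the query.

7445

txn_id=8: ✗
txn_id=9: ✗
txn_id=10: ✓ → 621
txn_id=11: ✓ → 891
txn_id=12: ✗
txn_id=13: ✓ → 3650
txn_id=14: ✓ → 2283
txn_id=15: ✗
txn_id=16: ✗
txn_id=17: ✗
m01_sum = 621 + 891 + 3650 + 2283 = 7445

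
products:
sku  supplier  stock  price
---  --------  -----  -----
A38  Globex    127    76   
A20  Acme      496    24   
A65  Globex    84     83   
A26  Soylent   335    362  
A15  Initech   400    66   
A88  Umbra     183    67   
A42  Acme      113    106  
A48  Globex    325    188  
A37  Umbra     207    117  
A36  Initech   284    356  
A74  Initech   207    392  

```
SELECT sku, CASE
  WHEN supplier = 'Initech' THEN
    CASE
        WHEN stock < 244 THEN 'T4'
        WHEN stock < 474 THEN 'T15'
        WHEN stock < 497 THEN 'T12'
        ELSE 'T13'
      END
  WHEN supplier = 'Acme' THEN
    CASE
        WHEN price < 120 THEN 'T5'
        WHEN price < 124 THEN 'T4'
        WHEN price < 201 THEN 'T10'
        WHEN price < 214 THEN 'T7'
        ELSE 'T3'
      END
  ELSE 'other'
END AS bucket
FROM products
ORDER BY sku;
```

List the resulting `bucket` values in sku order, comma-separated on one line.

T15, T5, other, T15, other, other, T5, other, other, T4, other

sku=A15: supplier='Initech' → inner[stock < 474] → T15
sku=A20: supplier='Acme' → inner[price < 120] → T5
sku=A26: supplier='Soylent' → outer ELSE → other
sku=A36: supplier='Initech' → inner[stock < 474] → T15
sku=A37: supplier='Umbra' → outer ELSE → other
sku=A38: supplier='Globex' → outer ELSE → other
sku=A42: supplier='Acme' → inner[price < 120] → T5
sku=A48: supplier='Globex' → outer ELSE → other
sku=A65: supplier='Globex' → outer ELSE → other
sku=A74: supplier='Initech' → inner[stock < 244] → T4
sku=A88: supplier='Umbra' → outer ELSE → other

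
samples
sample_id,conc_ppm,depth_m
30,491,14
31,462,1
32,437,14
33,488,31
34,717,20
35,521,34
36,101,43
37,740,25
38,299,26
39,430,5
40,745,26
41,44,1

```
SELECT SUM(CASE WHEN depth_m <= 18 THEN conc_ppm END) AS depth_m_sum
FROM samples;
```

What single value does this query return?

sample_id=30: ✓ → 491
sample_id=31: ✓ → 462
sample_id=32: ✓ → 437
sample_id=33: ✗
sample_id=34: ✗
sample_id=35: ✗
sample_id=36: ✗
sample_id=37: ✗
sample_id=38: ✗
sample_id=39: ✓ → 430
sample_id=40: ✗
sample_id=41: ✓ → 44
depth_m_sum = 491 + 462 + 437 + 430 + 44 = 1864

1864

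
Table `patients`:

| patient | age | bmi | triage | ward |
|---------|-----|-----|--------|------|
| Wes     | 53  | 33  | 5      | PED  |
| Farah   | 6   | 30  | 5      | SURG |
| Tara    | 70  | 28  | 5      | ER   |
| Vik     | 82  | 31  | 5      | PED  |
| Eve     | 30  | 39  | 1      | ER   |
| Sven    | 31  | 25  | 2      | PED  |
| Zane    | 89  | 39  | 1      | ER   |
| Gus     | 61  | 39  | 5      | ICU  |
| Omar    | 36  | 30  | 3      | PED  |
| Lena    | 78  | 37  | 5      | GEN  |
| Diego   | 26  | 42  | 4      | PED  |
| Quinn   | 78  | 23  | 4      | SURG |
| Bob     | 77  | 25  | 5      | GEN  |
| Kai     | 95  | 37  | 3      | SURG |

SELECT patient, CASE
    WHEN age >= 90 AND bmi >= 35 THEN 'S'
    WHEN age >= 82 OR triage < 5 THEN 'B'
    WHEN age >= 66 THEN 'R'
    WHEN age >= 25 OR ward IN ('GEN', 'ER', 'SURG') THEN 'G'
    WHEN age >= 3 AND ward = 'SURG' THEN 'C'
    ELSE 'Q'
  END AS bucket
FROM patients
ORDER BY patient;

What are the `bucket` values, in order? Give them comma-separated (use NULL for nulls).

R, B, B, G, G, S, R, B, B, B, R, B, G, B

patient=Bob: age >= 66 → R
patient=Diego: age >= 82 OR triage < 5 → B
patient=Eve: age >= 82 OR triage < 5 → B
patient=Farah: age >= 25 OR ward IN ('GEN', 'ER', 'SURG') → G
patient=Gus: age >= 25 OR ward IN ('GEN', 'ER', 'SURG') → G
patient=Kai: age >= 90 AND bmi >= 35 → S
patient=Lena: age >= 66 → R
patient=Omar: age >= 82 OR triage < 5 → B
patient=Quinn: age >= 82 OR triage < 5 → B
patient=Sven: age >= 82 OR triage < 5 → B
patient=Tara: age >= 66 → R
patient=Vik: age >= 82 OR triage < 5 → B
patient=Wes: age >= 25 OR ward IN ('GEN', 'ER', 'SURG') → G
patient=Zane: age >= 82 OR triage < 5 → B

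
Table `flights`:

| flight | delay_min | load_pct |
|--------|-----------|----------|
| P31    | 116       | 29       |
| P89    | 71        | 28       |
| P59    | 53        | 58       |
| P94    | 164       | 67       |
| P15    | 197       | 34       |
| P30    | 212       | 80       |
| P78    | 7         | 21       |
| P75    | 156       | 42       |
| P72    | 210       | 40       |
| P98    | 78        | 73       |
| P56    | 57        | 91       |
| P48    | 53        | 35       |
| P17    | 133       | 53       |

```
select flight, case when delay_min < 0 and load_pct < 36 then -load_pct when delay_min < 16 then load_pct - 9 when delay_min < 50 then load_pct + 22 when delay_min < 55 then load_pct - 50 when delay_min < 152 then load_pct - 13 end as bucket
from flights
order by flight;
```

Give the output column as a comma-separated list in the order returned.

flight=P15: (no match → NULL) → NULL
flight=P17: delay_min < 152 → 40
flight=P30: (no match → NULL) → NULL
flight=P31: delay_min < 152 → 16
flight=P48: delay_min < 55 → -15
flight=P56: delay_min < 152 → 78
flight=P59: delay_min < 55 → 8
flight=P72: (no match → NULL) → NULL
flight=P75: (no match → NULL) → NULL
flight=P78: delay_min < 16 → 12
flight=P89: delay_min < 152 → 15
flight=P94: (no match → NULL) → NULL
flight=P98: delay_min < 152 → 60

NULL, 40, NULL, 16, -15, 78, 8, NULL, NULL, 12, 15, NULL, 60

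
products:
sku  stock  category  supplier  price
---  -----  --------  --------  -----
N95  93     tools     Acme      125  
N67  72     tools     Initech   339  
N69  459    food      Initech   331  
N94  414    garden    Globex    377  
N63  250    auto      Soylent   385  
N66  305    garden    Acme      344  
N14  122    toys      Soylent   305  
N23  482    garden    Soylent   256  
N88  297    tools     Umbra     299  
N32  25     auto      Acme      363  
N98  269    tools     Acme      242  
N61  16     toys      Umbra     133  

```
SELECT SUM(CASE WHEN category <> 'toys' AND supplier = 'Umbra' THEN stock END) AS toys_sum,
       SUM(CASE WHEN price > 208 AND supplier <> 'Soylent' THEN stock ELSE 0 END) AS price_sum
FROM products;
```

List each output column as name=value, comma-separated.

toys_sum=297, price_sum=1841

[toys_sum: category <> 'toys' AND supplier = 'Umbra']
sku=N95: ✗
sku=N67: ✗
sku=N69: ✗
sku=N94: ✗
sku=N63: ✗
sku=N66: ✗
sku=N14: ✗
sku=N23: ✗
sku=N88: ✓ → 297
sku=N32: ✗
sku=N98: ✗
sku=N61: ✗
toys_sum = 297
—
[price_sum: price > 208 AND supplier <> 'Soylent']
sku=N95: ✗
sku=N67: ✓ → 72
sku=N69: ✓ → 459
sku=N94: ✓ → 414
sku=N63: ✗
sku=N66: ✓ → 305
sku=N14: ✗
sku=N23: ✗
sku=N88: ✓ → 297
sku=N32: ✓ → 25
sku=N98: ✓ → 269
sku=N61: ✗
price_sum = 72 + 459 + 414 + 305 + 297 + 25 + 269 = 1841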